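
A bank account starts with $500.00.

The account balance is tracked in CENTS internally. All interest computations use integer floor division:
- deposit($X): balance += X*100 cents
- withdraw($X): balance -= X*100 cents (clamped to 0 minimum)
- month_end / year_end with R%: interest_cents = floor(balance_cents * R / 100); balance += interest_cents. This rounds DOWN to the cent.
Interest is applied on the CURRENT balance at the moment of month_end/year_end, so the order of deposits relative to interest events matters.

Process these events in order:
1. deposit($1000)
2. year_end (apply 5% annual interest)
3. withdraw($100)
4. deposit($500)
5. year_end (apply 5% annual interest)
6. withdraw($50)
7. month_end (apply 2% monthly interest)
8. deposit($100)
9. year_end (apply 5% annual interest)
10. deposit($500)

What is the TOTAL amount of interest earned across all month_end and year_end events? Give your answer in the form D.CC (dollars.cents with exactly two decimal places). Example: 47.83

Answer: 322.43

Derivation:
After 1 (deposit($1000)): balance=$1500.00 total_interest=$0.00
After 2 (year_end (apply 5% annual interest)): balance=$1575.00 total_interest=$75.00
After 3 (withdraw($100)): balance=$1475.00 total_interest=$75.00
After 4 (deposit($500)): balance=$1975.00 total_interest=$75.00
After 5 (year_end (apply 5% annual interest)): balance=$2073.75 total_interest=$173.75
After 6 (withdraw($50)): balance=$2023.75 total_interest=$173.75
After 7 (month_end (apply 2% monthly interest)): balance=$2064.22 total_interest=$214.22
After 8 (deposit($100)): balance=$2164.22 total_interest=$214.22
After 9 (year_end (apply 5% annual interest)): balance=$2272.43 total_interest=$322.43
After 10 (deposit($500)): balance=$2772.43 total_interest=$322.43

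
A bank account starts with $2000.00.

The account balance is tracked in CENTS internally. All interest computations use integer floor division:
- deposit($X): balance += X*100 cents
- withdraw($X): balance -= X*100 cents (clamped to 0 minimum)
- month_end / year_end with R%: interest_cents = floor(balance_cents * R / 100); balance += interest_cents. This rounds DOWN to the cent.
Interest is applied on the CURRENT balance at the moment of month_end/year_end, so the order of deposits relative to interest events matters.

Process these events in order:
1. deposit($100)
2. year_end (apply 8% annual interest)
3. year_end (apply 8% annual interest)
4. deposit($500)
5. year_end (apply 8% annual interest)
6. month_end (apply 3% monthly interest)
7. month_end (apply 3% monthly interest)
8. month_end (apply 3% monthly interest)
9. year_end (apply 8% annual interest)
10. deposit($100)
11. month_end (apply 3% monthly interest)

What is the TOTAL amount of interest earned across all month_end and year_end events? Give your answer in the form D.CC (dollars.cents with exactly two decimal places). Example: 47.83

Answer: 1274.98

Derivation:
After 1 (deposit($100)): balance=$2100.00 total_interest=$0.00
After 2 (year_end (apply 8% annual interest)): balance=$2268.00 total_interest=$168.00
After 3 (year_end (apply 8% annual interest)): balance=$2449.44 total_interest=$349.44
After 4 (deposit($500)): balance=$2949.44 total_interest=$349.44
After 5 (year_end (apply 8% annual interest)): balance=$3185.39 total_interest=$585.39
After 6 (month_end (apply 3% monthly interest)): balance=$3280.95 total_interest=$680.95
After 7 (month_end (apply 3% monthly interest)): balance=$3379.37 total_interest=$779.37
After 8 (month_end (apply 3% monthly interest)): balance=$3480.75 total_interest=$880.75
After 9 (year_end (apply 8% annual interest)): balance=$3759.21 total_interest=$1159.21
After 10 (deposit($100)): balance=$3859.21 total_interest=$1159.21
After 11 (month_end (apply 3% monthly interest)): balance=$3974.98 total_interest=$1274.98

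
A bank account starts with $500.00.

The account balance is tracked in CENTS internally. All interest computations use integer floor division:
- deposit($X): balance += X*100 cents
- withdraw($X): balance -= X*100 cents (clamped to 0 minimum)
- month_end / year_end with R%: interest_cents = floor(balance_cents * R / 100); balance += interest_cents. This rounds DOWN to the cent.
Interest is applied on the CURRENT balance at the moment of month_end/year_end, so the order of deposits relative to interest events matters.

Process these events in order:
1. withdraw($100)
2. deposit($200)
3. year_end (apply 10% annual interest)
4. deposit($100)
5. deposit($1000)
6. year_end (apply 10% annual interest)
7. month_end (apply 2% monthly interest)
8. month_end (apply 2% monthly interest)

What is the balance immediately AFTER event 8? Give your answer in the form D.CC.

Answer: 2014.21

Derivation:
After 1 (withdraw($100)): balance=$400.00 total_interest=$0.00
After 2 (deposit($200)): balance=$600.00 total_interest=$0.00
After 3 (year_end (apply 10% annual interest)): balance=$660.00 total_interest=$60.00
After 4 (deposit($100)): balance=$760.00 total_interest=$60.00
After 5 (deposit($1000)): balance=$1760.00 total_interest=$60.00
After 6 (year_end (apply 10% annual interest)): balance=$1936.00 total_interest=$236.00
After 7 (month_end (apply 2% monthly interest)): balance=$1974.72 total_interest=$274.72
After 8 (month_end (apply 2% monthly interest)): balance=$2014.21 total_interest=$314.21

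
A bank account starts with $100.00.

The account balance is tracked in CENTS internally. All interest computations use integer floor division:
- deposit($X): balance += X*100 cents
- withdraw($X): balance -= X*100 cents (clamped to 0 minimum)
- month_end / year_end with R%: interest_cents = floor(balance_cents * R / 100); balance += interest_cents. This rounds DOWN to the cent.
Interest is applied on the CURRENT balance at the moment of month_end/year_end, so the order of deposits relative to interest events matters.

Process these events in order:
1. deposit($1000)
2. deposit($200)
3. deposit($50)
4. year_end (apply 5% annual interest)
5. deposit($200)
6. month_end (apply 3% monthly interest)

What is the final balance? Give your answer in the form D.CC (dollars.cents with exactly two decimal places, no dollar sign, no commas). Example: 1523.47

Answer: 1666.02

Derivation:
After 1 (deposit($1000)): balance=$1100.00 total_interest=$0.00
After 2 (deposit($200)): balance=$1300.00 total_interest=$0.00
After 3 (deposit($50)): balance=$1350.00 total_interest=$0.00
After 4 (year_end (apply 5% annual interest)): balance=$1417.50 total_interest=$67.50
After 5 (deposit($200)): balance=$1617.50 total_interest=$67.50
After 6 (month_end (apply 3% monthly interest)): balance=$1666.02 total_interest=$116.02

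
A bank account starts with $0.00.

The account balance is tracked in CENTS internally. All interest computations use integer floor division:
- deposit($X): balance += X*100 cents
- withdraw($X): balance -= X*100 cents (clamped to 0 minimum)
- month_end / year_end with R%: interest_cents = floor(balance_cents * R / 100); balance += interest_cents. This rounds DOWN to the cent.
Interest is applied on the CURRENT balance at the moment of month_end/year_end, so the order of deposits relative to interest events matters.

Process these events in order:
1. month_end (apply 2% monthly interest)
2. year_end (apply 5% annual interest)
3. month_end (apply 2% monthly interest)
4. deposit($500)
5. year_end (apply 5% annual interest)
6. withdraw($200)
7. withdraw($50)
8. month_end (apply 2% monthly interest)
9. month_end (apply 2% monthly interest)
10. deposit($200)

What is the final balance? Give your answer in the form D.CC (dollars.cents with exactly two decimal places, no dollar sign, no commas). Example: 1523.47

Answer: 486.11

Derivation:
After 1 (month_end (apply 2% monthly interest)): balance=$0.00 total_interest=$0.00
After 2 (year_end (apply 5% annual interest)): balance=$0.00 total_interest=$0.00
After 3 (month_end (apply 2% monthly interest)): balance=$0.00 total_interest=$0.00
After 4 (deposit($500)): balance=$500.00 total_interest=$0.00
After 5 (year_end (apply 5% annual interest)): balance=$525.00 total_interest=$25.00
After 6 (withdraw($200)): balance=$325.00 total_interest=$25.00
After 7 (withdraw($50)): balance=$275.00 total_interest=$25.00
After 8 (month_end (apply 2% monthly interest)): balance=$280.50 total_interest=$30.50
After 9 (month_end (apply 2% monthly interest)): balance=$286.11 total_interest=$36.11
After 10 (deposit($200)): balance=$486.11 total_interest=$36.11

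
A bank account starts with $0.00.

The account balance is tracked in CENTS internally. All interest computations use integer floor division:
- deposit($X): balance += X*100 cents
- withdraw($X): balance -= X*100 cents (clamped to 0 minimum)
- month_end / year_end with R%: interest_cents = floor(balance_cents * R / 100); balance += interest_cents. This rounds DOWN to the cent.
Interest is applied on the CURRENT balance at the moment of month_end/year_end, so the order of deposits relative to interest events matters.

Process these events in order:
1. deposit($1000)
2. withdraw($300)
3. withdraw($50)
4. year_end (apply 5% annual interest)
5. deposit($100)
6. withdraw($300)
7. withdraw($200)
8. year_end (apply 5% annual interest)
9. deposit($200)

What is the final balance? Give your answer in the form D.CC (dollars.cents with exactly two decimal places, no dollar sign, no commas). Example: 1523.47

Answer: 496.62

Derivation:
After 1 (deposit($1000)): balance=$1000.00 total_interest=$0.00
After 2 (withdraw($300)): balance=$700.00 total_interest=$0.00
After 3 (withdraw($50)): balance=$650.00 total_interest=$0.00
After 4 (year_end (apply 5% annual interest)): balance=$682.50 total_interest=$32.50
After 5 (deposit($100)): balance=$782.50 total_interest=$32.50
After 6 (withdraw($300)): balance=$482.50 total_interest=$32.50
After 7 (withdraw($200)): balance=$282.50 total_interest=$32.50
After 8 (year_end (apply 5% annual interest)): balance=$296.62 total_interest=$46.62
After 9 (deposit($200)): balance=$496.62 total_interest=$46.62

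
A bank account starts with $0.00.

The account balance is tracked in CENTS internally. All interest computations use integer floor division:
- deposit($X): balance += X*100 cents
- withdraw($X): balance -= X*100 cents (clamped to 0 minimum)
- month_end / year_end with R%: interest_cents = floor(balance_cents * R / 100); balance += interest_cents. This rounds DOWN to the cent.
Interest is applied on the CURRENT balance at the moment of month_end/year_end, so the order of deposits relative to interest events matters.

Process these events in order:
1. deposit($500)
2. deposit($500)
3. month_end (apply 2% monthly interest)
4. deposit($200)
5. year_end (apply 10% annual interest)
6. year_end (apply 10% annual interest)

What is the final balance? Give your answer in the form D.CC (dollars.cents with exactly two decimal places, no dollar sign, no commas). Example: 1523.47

After 1 (deposit($500)): balance=$500.00 total_interest=$0.00
After 2 (deposit($500)): balance=$1000.00 total_interest=$0.00
After 3 (month_end (apply 2% monthly interest)): balance=$1020.00 total_interest=$20.00
After 4 (deposit($200)): balance=$1220.00 total_interest=$20.00
After 5 (year_end (apply 10% annual interest)): balance=$1342.00 total_interest=$142.00
After 6 (year_end (apply 10% annual interest)): balance=$1476.20 total_interest=$276.20

Answer: 1476.20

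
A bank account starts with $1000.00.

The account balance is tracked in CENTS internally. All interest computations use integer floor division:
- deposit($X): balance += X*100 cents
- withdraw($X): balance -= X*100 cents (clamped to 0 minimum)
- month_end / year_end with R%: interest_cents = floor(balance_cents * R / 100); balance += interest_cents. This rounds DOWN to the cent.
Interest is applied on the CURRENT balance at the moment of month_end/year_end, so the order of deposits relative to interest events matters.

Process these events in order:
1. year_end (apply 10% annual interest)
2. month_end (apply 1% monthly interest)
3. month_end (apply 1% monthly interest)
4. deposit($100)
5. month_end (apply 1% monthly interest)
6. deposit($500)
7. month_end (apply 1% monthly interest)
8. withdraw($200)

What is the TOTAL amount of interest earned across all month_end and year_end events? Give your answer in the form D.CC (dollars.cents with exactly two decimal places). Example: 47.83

After 1 (year_end (apply 10% annual interest)): balance=$1100.00 total_interest=$100.00
After 2 (month_end (apply 1% monthly interest)): balance=$1111.00 total_interest=$111.00
After 3 (month_end (apply 1% monthly interest)): balance=$1122.11 total_interest=$122.11
After 4 (deposit($100)): balance=$1222.11 total_interest=$122.11
After 5 (month_end (apply 1% monthly interest)): balance=$1234.33 total_interest=$134.33
After 6 (deposit($500)): balance=$1734.33 total_interest=$134.33
After 7 (month_end (apply 1% monthly interest)): balance=$1751.67 total_interest=$151.67
After 8 (withdraw($200)): balance=$1551.67 total_interest=$151.67

Answer: 151.67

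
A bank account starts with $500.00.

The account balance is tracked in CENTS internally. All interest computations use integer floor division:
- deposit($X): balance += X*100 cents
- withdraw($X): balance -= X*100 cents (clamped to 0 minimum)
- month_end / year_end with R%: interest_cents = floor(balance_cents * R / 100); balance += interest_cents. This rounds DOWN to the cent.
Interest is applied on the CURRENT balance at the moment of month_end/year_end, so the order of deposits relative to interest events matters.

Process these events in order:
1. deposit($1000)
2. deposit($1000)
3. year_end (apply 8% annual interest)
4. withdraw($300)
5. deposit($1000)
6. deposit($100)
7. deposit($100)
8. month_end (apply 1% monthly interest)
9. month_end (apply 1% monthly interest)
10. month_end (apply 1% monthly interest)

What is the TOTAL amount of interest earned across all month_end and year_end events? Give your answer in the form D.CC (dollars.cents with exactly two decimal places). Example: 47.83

After 1 (deposit($1000)): balance=$1500.00 total_interest=$0.00
After 2 (deposit($1000)): balance=$2500.00 total_interest=$0.00
After 3 (year_end (apply 8% annual interest)): balance=$2700.00 total_interest=$200.00
After 4 (withdraw($300)): balance=$2400.00 total_interest=$200.00
After 5 (deposit($1000)): balance=$3400.00 total_interest=$200.00
After 6 (deposit($100)): balance=$3500.00 total_interest=$200.00
After 7 (deposit($100)): balance=$3600.00 total_interest=$200.00
After 8 (month_end (apply 1% monthly interest)): balance=$3636.00 total_interest=$236.00
After 9 (month_end (apply 1% monthly interest)): balance=$3672.36 total_interest=$272.36
After 10 (month_end (apply 1% monthly interest)): balance=$3709.08 total_interest=$309.08

Answer: 309.08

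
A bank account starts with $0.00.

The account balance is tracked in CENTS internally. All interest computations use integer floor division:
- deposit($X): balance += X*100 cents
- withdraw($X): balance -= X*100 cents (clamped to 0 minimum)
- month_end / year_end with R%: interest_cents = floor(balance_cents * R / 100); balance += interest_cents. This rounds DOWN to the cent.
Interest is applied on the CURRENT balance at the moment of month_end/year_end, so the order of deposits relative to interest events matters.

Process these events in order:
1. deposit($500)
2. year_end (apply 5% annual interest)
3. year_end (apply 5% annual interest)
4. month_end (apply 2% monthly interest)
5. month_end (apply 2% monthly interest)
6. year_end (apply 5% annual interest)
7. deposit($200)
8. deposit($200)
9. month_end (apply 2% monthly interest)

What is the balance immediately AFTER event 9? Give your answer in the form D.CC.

Answer: 1022.22

Derivation:
After 1 (deposit($500)): balance=$500.00 total_interest=$0.00
After 2 (year_end (apply 5% annual interest)): balance=$525.00 total_interest=$25.00
After 3 (year_end (apply 5% annual interest)): balance=$551.25 total_interest=$51.25
After 4 (month_end (apply 2% monthly interest)): balance=$562.27 total_interest=$62.27
After 5 (month_end (apply 2% monthly interest)): balance=$573.51 total_interest=$73.51
After 6 (year_end (apply 5% annual interest)): balance=$602.18 total_interest=$102.18
After 7 (deposit($200)): balance=$802.18 total_interest=$102.18
After 8 (deposit($200)): balance=$1002.18 total_interest=$102.18
After 9 (month_end (apply 2% monthly interest)): balance=$1022.22 total_interest=$122.22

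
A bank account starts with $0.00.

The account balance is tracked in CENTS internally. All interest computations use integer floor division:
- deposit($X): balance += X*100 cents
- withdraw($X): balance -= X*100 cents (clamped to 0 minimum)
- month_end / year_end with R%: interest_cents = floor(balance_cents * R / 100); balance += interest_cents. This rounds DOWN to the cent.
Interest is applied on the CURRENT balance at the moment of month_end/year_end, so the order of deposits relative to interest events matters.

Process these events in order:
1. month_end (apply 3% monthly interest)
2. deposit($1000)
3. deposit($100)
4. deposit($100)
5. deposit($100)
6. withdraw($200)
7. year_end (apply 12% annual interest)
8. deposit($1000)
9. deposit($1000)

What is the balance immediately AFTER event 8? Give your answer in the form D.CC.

Answer: 2232.00

Derivation:
After 1 (month_end (apply 3% monthly interest)): balance=$0.00 total_interest=$0.00
After 2 (deposit($1000)): balance=$1000.00 total_interest=$0.00
After 3 (deposit($100)): balance=$1100.00 total_interest=$0.00
After 4 (deposit($100)): balance=$1200.00 total_interest=$0.00
After 5 (deposit($100)): balance=$1300.00 total_interest=$0.00
After 6 (withdraw($200)): balance=$1100.00 total_interest=$0.00
After 7 (year_end (apply 12% annual interest)): balance=$1232.00 total_interest=$132.00
After 8 (deposit($1000)): balance=$2232.00 total_interest=$132.00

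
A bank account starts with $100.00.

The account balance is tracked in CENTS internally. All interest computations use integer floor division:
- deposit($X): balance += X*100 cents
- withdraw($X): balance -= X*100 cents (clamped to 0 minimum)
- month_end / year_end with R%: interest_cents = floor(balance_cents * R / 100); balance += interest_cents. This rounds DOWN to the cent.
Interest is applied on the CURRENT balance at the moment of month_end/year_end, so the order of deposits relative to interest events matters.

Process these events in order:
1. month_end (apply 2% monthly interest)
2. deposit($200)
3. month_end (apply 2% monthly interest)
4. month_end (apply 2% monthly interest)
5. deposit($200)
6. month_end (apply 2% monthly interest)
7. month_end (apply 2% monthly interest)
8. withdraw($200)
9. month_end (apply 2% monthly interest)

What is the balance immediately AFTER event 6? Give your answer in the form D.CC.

Answer: 524.48

Derivation:
After 1 (month_end (apply 2% monthly interest)): balance=$102.00 total_interest=$2.00
After 2 (deposit($200)): balance=$302.00 total_interest=$2.00
After 3 (month_end (apply 2% monthly interest)): balance=$308.04 total_interest=$8.04
After 4 (month_end (apply 2% monthly interest)): balance=$314.20 total_interest=$14.20
After 5 (deposit($200)): balance=$514.20 total_interest=$14.20
After 6 (month_end (apply 2% monthly interest)): balance=$524.48 total_interest=$24.48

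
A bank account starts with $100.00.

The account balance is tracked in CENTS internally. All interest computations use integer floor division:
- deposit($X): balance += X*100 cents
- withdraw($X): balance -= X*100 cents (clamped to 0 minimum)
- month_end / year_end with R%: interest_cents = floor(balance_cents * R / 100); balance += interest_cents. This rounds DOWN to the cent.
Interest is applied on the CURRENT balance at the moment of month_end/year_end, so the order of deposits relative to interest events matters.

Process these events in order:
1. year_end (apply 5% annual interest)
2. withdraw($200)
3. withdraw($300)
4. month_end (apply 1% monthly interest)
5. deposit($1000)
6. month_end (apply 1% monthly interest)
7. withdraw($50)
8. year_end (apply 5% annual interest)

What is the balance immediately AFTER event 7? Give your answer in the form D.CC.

Answer: 960.00

Derivation:
After 1 (year_end (apply 5% annual interest)): balance=$105.00 total_interest=$5.00
After 2 (withdraw($200)): balance=$0.00 total_interest=$5.00
After 3 (withdraw($300)): balance=$0.00 total_interest=$5.00
After 4 (month_end (apply 1% monthly interest)): balance=$0.00 total_interest=$5.00
After 5 (deposit($1000)): balance=$1000.00 total_interest=$5.00
After 6 (month_end (apply 1% monthly interest)): balance=$1010.00 total_interest=$15.00
After 7 (withdraw($50)): balance=$960.00 total_interest=$15.00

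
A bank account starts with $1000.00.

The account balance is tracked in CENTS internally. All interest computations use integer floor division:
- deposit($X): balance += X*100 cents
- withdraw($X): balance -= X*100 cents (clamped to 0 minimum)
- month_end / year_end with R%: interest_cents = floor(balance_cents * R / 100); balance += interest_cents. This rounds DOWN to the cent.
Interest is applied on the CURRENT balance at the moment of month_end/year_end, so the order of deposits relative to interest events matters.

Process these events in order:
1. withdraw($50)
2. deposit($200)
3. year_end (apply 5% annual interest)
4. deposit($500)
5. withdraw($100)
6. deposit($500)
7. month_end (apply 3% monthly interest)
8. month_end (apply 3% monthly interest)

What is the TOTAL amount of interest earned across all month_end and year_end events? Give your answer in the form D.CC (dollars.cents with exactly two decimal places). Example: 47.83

After 1 (withdraw($50)): balance=$950.00 total_interest=$0.00
After 2 (deposit($200)): balance=$1150.00 total_interest=$0.00
After 3 (year_end (apply 5% annual interest)): balance=$1207.50 total_interest=$57.50
After 4 (deposit($500)): balance=$1707.50 total_interest=$57.50
After 5 (withdraw($100)): balance=$1607.50 total_interest=$57.50
After 6 (deposit($500)): balance=$2107.50 total_interest=$57.50
After 7 (month_end (apply 3% monthly interest)): balance=$2170.72 total_interest=$120.72
After 8 (month_end (apply 3% monthly interest)): balance=$2235.84 total_interest=$185.84

Answer: 185.84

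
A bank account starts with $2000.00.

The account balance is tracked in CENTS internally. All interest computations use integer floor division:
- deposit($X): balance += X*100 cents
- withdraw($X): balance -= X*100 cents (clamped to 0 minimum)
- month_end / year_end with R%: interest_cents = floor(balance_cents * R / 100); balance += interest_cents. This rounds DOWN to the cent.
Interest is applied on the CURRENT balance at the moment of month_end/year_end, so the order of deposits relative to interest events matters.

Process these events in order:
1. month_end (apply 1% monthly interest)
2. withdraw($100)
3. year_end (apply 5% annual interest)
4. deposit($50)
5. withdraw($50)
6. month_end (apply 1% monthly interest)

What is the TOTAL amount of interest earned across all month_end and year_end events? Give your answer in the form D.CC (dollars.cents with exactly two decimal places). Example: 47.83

After 1 (month_end (apply 1% monthly interest)): balance=$2020.00 total_interest=$20.00
After 2 (withdraw($100)): balance=$1920.00 total_interest=$20.00
After 3 (year_end (apply 5% annual interest)): balance=$2016.00 total_interest=$116.00
After 4 (deposit($50)): balance=$2066.00 total_interest=$116.00
After 5 (withdraw($50)): balance=$2016.00 total_interest=$116.00
After 6 (month_end (apply 1% monthly interest)): balance=$2036.16 total_interest=$136.16

Answer: 136.16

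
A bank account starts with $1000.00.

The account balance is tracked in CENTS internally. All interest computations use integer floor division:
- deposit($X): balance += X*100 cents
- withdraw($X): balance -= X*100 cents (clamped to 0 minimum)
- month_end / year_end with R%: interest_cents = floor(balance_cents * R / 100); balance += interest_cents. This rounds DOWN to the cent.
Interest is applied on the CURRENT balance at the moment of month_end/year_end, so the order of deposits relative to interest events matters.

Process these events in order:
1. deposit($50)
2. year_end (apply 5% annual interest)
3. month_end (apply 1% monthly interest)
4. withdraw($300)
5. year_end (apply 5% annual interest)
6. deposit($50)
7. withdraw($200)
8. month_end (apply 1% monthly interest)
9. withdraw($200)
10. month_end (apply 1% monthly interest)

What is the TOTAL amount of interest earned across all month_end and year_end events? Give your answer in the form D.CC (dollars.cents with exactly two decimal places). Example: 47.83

Answer: 116.34

Derivation:
After 1 (deposit($50)): balance=$1050.00 total_interest=$0.00
After 2 (year_end (apply 5% annual interest)): balance=$1102.50 total_interest=$52.50
After 3 (month_end (apply 1% monthly interest)): balance=$1113.52 total_interest=$63.52
After 4 (withdraw($300)): balance=$813.52 total_interest=$63.52
After 5 (year_end (apply 5% annual interest)): balance=$854.19 total_interest=$104.19
After 6 (deposit($50)): balance=$904.19 total_interest=$104.19
After 7 (withdraw($200)): balance=$704.19 total_interest=$104.19
After 8 (month_end (apply 1% monthly interest)): balance=$711.23 total_interest=$111.23
After 9 (withdraw($200)): balance=$511.23 total_interest=$111.23
After 10 (month_end (apply 1% monthly interest)): balance=$516.34 total_interest=$116.34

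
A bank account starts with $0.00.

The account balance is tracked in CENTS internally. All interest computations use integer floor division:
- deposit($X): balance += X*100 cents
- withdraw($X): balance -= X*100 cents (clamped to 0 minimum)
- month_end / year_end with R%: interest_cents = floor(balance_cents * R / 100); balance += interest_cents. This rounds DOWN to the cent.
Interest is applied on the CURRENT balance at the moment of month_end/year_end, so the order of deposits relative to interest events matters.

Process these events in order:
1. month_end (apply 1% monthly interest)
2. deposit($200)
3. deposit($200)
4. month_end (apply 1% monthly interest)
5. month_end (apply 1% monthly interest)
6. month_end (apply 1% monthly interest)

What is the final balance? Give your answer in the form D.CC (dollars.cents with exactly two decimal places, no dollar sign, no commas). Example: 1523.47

After 1 (month_end (apply 1% monthly interest)): balance=$0.00 total_interest=$0.00
After 2 (deposit($200)): balance=$200.00 total_interest=$0.00
After 3 (deposit($200)): balance=$400.00 total_interest=$0.00
After 4 (month_end (apply 1% monthly interest)): balance=$404.00 total_interest=$4.00
After 5 (month_end (apply 1% monthly interest)): balance=$408.04 total_interest=$8.04
After 6 (month_end (apply 1% monthly interest)): balance=$412.12 total_interest=$12.12

Answer: 412.12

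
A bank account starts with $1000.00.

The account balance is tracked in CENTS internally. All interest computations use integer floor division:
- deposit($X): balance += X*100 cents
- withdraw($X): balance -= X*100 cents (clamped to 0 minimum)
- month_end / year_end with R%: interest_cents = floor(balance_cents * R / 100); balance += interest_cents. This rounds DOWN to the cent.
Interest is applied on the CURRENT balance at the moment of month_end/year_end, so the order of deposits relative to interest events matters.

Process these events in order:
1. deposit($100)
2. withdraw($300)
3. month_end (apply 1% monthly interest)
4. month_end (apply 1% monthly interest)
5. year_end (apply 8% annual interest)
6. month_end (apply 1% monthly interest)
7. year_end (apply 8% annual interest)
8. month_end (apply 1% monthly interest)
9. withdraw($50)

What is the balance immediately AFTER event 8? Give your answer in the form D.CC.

Answer: 970.99

Derivation:
After 1 (deposit($100)): balance=$1100.00 total_interest=$0.00
After 2 (withdraw($300)): balance=$800.00 total_interest=$0.00
After 3 (month_end (apply 1% monthly interest)): balance=$808.00 total_interest=$8.00
After 4 (month_end (apply 1% monthly interest)): balance=$816.08 total_interest=$16.08
After 5 (year_end (apply 8% annual interest)): balance=$881.36 total_interest=$81.36
After 6 (month_end (apply 1% monthly interest)): balance=$890.17 total_interest=$90.17
After 7 (year_end (apply 8% annual interest)): balance=$961.38 total_interest=$161.38
After 8 (month_end (apply 1% monthly interest)): balance=$970.99 total_interest=$170.99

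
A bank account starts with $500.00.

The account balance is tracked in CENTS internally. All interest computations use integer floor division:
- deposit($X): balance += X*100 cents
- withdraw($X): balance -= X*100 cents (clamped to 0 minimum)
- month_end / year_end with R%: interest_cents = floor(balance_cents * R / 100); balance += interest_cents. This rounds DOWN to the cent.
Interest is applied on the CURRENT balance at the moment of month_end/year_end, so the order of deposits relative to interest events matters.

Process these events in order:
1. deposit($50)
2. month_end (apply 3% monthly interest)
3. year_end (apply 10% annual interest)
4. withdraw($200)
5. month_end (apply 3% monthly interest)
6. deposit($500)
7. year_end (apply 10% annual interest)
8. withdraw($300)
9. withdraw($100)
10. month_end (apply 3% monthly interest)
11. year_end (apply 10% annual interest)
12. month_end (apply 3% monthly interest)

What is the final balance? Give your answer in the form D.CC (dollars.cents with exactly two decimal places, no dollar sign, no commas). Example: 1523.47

Answer: 734.52

Derivation:
After 1 (deposit($50)): balance=$550.00 total_interest=$0.00
After 2 (month_end (apply 3% monthly interest)): balance=$566.50 total_interest=$16.50
After 3 (year_end (apply 10% annual interest)): balance=$623.15 total_interest=$73.15
After 4 (withdraw($200)): balance=$423.15 total_interest=$73.15
After 5 (month_end (apply 3% monthly interest)): balance=$435.84 total_interest=$85.84
After 6 (deposit($500)): balance=$935.84 total_interest=$85.84
After 7 (year_end (apply 10% annual interest)): balance=$1029.42 total_interest=$179.42
After 8 (withdraw($300)): balance=$729.42 total_interest=$179.42
After 9 (withdraw($100)): balance=$629.42 total_interest=$179.42
After 10 (month_end (apply 3% monthly interest)): balance=$648.30 total_interest=$198.30
After 11 (year_end (apply 10% annual interest)): balance=$713.13 total_interest=$263.13
After 12 (month_end (apply 3% monthly interest)): balance=$734.52 total_interest=$284.52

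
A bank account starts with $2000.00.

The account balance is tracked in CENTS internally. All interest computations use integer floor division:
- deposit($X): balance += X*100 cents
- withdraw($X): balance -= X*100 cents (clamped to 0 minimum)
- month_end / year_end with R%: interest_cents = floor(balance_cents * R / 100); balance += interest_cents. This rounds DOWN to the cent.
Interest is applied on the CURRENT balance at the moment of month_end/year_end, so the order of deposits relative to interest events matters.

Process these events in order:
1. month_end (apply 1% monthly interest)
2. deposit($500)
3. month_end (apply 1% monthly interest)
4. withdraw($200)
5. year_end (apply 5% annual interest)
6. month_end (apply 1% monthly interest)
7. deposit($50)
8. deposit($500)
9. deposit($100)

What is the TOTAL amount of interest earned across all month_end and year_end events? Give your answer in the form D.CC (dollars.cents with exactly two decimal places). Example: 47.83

Answer: 187.08

Derivation:
After 1 (month_end (apply 1% monthly interest)): balance=$2020.00 total_interest=$20.00
After 2 (deposit($500)): balance=$2520.00 total_interest=$20.00
After 3 (month_end (apply 1% monthly interest)): balance=$2545.20 total_interest=$45.20
After 4 (withdraw($200)): balance=$2345.20 total_interest=$45.20
After 5 (year_end (apply 5% annual interest)): balance=$2462.46 total_interest=$162.46
After 6 (month_end (apply 1% monthly interest)): balance=$2487.08 total_interest=$187.08
After 7 (deposit($50)): balance=$2537.08 total_interest=$187.08
After 8 (deposit($500)): balance=$3037.08 total_interest=$187.08
After 9 (deposit($100)): balance=$3137.08 total_interest=$187.08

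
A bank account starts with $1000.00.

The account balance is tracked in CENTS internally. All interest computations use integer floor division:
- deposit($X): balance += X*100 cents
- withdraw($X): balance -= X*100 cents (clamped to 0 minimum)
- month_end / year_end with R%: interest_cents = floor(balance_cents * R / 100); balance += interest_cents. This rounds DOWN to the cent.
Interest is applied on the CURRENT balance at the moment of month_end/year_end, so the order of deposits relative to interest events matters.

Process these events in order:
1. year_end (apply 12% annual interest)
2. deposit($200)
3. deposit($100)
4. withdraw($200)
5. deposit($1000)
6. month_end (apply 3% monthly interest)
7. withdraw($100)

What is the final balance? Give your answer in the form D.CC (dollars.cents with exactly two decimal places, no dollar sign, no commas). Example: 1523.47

After 1 (year_end (apply 12% annual interest)): balance=$1120.00 total_interest=$120.00
After 2 (deposit($200)): balance=$1320.00 total_interest=$120.00
After 3 (deposit($100)): balance=$1420.00 total_interest=$120.00
After 4 (withdraw($200)): balance=$1220.00 total_interest=$120.00
After 5 (deposit($1000)): balance=$2220.00 total_interest=$120.00
After 6 (month_end (apply 3% monthly interest)): balance=$2286.60 total_interest=$186.60
After 7 (withdraw($100)): balance=$2186.60 total_interest=$186.60

Answer: 2186.60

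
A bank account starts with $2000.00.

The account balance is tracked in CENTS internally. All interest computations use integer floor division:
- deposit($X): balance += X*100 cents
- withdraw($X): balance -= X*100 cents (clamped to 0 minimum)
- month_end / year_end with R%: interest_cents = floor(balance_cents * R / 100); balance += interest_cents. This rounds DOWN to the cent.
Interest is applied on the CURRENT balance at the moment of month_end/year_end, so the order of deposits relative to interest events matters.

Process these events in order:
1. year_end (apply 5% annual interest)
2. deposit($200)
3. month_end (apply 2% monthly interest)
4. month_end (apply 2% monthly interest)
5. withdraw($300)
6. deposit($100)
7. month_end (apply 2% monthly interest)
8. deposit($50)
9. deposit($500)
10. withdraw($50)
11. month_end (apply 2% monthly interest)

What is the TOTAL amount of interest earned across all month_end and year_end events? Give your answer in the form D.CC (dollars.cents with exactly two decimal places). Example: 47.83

After 1 (year_end (apply 5% annual interest)): balance=$2100.00 total_interest=$100.00
After 2 (deposit($200)): balance=$2300.00 total_interest=$100.00
After 3 (month_end (apply 2% monthly interest)): balance=$2346.00 total_interest=$146.00
After 4 (month_end (apply 2% monthly interest)): balance=$2392.92 total_interest=$192.92
After 5 (withdraw($300)): balance=$2092.92 total_interest=$192.92
After 6 (deposit($100)): balance=$2192.92 total_interest=$192.92
After 7 (month_end (apply 2% monthly interest)): balance=$2236.77 total_interest=$236.77
After 8 (deposit($50)): balance=$2286.77 total_interest=$236.77
After 9 (deposit($500)): balance=$2786.77 total_interest=$236.77
After 10 (withdraw($50)): balance=$2736.77 total_interest=$236.77
After 11 (month_end (apply 2% monthly interest)): balance=$2791.50 total_interest=$291.50

Answer: 291.50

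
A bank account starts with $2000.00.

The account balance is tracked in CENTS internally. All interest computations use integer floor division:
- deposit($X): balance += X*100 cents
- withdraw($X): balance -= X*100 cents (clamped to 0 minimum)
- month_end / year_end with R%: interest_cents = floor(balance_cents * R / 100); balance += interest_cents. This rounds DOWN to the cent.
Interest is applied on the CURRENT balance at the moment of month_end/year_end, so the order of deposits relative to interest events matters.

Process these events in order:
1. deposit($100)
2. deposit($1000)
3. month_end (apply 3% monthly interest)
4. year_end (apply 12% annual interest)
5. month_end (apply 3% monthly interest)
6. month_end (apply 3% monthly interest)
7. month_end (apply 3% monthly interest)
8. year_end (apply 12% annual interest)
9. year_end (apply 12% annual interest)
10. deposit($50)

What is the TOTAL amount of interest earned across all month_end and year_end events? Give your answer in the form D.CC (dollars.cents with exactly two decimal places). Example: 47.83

After 1 (deposit($100)): balance=$2100.00 total_interest=$0.00
After 2 (deposit($1000)): balance=$3100.00 total_interest=$0.00
After 3 (month_end (apply 3% monthly interest)): balance=$3193.00 total_interest=$93.00
After 4 (year_end (apply 12% annual interest)): balance=$3576.16 total_interest=$476.16
After 5 (month_end (apply 3% monthly interest)): balance=$3683.44 total_interest=$583.44
After 6 (month_end (apply 3% monthly interest)): balance=$3793.94 total_interest=$693.94
After 7 (month_end (apply 3% monthly interest)): balance=$3907.75 total_interest=$807.75
After 8 (year_end (apply 12% annual interest)): balance=$4376.68 total_interest=$1276.68
After 9 (year_end (apply 12% annual interest)): balance=$4901.88 total_interest=$1801.88
After 10 (deposit($50)): balance=$4951.88 total_interest=$1801.88

Answer: 1801.88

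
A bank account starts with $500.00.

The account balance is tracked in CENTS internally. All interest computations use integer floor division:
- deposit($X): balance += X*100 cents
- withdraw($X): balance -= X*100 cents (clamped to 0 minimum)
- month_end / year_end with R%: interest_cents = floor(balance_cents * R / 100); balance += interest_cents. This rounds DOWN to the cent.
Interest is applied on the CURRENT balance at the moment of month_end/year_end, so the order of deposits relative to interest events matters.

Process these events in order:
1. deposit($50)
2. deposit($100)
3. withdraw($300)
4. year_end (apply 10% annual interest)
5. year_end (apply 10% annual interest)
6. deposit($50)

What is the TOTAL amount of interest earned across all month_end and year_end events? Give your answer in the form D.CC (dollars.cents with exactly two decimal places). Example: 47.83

Answer: 73.50

Derivation:
After 1 (deposit($50)): balance=$550.00 total_interest=$0.00
After 2 (deposit($100)): balance=$650.00 total_interest=$0.00
After 3 (withdraw($300)): balance=$350.00 total_interest=$0.00
After 4 (year_end (apply 10% annual interest)): balance=$385.00 total_interest=$35.00
After 5 (year_end (apply 10% annual interest)): balance=$423.50 total_interest=$73.50
After 6 (deposit($50)): balance=$473.50 total_interest=$73.50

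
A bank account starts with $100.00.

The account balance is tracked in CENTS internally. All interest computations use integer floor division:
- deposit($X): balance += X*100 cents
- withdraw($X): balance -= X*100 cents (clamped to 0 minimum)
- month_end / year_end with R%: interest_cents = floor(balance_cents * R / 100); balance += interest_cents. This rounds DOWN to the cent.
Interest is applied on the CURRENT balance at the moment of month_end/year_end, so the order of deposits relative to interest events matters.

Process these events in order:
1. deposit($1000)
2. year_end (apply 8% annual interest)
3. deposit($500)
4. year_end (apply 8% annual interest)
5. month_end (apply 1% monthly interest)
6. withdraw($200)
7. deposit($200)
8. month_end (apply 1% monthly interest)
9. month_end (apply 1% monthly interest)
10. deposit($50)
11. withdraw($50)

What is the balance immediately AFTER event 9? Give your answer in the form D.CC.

After 1 (deposit($1000)): balance=$1100.00 total_interest=$0.00
After 2 (year_end (apply 8% annual interest)): balance=$1188.00 total_interest=$88.00
After 3 (deposit($500)): balance=$1688.00 total_interest=$88.00
After 4 (year_end (apply 8% annual interest)): balance=$1823.04 total_interest=$223.04
After 5 (month_end (apply 1% monthly interest)): balance=$1841.27 total_interest=$241.27
After 6 (withdraw($200)): balance=$1641.27 total_interest=$241.27
After 7 (deposit($200)): balance=$1841.27 total_interest=$241.27
After 8 (month_end (apply 1% monthly interest)): balance=$1859.68 total_interest=$259.68
After 9 (month_end (apply 1% monthly interest)): balance=$1878.27 total_interest=$278.27

Answer: 1878.27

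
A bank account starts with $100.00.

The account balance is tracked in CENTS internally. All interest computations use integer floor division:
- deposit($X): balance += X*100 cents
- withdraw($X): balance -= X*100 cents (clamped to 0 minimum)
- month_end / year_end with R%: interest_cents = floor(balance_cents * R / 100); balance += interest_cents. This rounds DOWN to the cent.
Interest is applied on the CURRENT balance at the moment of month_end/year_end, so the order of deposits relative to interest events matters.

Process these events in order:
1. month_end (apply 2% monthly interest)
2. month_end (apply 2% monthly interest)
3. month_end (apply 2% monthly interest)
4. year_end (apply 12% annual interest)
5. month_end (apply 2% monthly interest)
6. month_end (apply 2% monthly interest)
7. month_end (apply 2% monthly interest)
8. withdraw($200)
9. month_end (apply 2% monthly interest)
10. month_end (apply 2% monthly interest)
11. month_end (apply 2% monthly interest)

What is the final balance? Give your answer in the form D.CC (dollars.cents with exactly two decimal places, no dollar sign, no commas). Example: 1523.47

After 1 (month_end (apply 2% monthly interest)): balance=$102.00 total_interest=$2.00
After 2 (month_end (apply 2% monthly interest)): balance=$104.04 total_interest=$4.04
After 3 (month_end (apply 2% monthly interest)): balance=$106.12 total_interest=$6.12
After 4 (year_end (apply 12% annual interest)): balance=$118.85 total_interest=$18.85
After 5 (month_end (apply 2% monthly interest)): balance=$121.22 total_interest=$21.22
After 6 (month_end (apply 2% monthly interest)): balance=$123.64 total_interest=$23.64
After 7 (month_end (apply 2% monthly interest)): balance=$126.11 total_interest=$26.11
After 8 (withdraw($200)): balance=$0.00 total_interest=$26.11
After 9 (month_end (apply 2% monthly interest)): balance=$0.00 total_interest=$26.11
After 10 (month_end (apply 2% monthly interest)): balance=$0.00 total_interest=$26.11
After 11 (month_end (apply 2% monthly interest)): balance=$0.00 total_interest=$26.11

Answer: 0.00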